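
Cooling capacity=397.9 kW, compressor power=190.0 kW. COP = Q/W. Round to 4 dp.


COP = 397.9 / 190.0 = 2.0942

2.0942


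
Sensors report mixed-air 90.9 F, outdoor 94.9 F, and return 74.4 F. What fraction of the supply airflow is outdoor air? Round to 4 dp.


frac = (90.9 - 74.4) / (94.9 - 74.4) = 0.8049

0.8049


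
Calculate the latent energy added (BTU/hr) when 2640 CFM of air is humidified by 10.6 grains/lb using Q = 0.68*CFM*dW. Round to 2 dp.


Q = 0.68 * 2640 * 10.6 = 19029.12 BTU/hr

19029.12 BTU/hr


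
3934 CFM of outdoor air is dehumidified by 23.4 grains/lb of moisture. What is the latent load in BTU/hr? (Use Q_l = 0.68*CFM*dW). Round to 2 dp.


Q = 0.68 * 3934 * 23.4 = 62597.81 BTU/hr

62597.81 BTU/hr


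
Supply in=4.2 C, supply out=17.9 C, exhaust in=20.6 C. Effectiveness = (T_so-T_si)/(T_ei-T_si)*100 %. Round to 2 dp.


eff = (17.9-4.2)/(20.6-4.2)*100 = 83.54 %

83.54 %


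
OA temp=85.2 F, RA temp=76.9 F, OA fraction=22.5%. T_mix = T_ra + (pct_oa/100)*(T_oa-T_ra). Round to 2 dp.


T_mix = 76.9 + (22.5/100)*(85.2-76.9) = 78.77 F

78.77 F


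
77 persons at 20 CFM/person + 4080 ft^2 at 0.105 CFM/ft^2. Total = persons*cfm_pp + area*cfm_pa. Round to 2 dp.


Total = 77*20 + 4080*0.105 = 1968.40 CFM

1968.40 CFM


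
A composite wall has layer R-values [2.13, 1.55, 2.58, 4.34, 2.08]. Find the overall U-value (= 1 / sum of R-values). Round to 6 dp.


R_total = 2.13 + 1.55 + 2.58 + 4.34 + 2.08 = 12.68
U = 1/12.68 = 0.078864

0.078864


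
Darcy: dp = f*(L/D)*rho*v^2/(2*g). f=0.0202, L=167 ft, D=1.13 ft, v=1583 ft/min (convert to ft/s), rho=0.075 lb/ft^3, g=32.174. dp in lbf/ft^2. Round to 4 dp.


v_fps = 1583/60 = 26.3833 ft/s
dp = 0.0202*(167/1.13)*0.075*26.3833^2/(2*32.174) = 2.4220 lbf/ft^2

2.4220 lbf/ft^2


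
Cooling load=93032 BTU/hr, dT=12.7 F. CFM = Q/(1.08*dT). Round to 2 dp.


CFM = 93032 / (1.08 * 12.7) = 6782.74

6782.74 CFM


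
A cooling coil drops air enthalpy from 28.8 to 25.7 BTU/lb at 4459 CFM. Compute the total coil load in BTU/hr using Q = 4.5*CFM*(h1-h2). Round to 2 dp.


Q = 4.5 * 4459 * (28.8 - 25.7) = 62203.05 BTU/hr

62203.05 BTU/hr


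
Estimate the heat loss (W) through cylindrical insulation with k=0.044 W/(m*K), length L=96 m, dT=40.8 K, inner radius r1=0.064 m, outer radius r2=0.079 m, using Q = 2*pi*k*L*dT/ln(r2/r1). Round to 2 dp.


Q = 2*pi*0.044*96*40.8/ln(0.079/0.064) = 5142.55 W

5142.55 W


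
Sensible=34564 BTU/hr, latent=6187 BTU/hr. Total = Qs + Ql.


Qt = 34564 + 6187 = 40751 BTU/hr

40751 BTU/hr


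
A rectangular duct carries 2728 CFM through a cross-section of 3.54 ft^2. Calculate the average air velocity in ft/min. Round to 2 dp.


V = 2728 / 3.54 = 770.62 ft/min

770.62 ft/min


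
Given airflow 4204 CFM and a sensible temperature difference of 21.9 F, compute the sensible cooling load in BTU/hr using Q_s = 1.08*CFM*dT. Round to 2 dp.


Q = 1.08 * 4204 * 21.9 = 99433.01 BTU/hr

99433.01 BTU/hr


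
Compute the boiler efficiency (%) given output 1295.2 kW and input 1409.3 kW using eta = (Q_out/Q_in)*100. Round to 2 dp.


eta = (1295.2/1409.3)*100 = 91.90 %

91.90 %


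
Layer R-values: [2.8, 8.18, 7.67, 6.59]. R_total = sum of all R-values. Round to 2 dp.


R_total = 2.8 + 8.18 + 7.67 + 6.59 = 25.24

25.24


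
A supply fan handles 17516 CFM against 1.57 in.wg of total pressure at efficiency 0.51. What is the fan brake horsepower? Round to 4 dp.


BHP = 17516 * 1.57 / (6356 * 0.51) = 8.4836 hp

8.4836 hp


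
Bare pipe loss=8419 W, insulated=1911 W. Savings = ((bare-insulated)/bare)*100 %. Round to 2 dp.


Savings = ((8419-1911)/8419)*100 = 77.30 %

77.30 %


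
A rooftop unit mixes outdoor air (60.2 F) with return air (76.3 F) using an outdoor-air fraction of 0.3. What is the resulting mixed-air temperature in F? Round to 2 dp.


T_mix = 0.3*60.2 + 0.7*76.3 = 71.47 F

71.47 F


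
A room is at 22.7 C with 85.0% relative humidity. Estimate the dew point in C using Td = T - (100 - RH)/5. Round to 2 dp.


Td = 22.7 - (100-85.0)/5 = 19.70 C

19.70 C


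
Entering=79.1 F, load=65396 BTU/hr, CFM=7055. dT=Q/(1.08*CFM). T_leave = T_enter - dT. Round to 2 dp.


dT = 65396/(1.08*7055) = 8.5828
T_leave = 79.1 - 8.5828 = 70.52 F

70.52 F


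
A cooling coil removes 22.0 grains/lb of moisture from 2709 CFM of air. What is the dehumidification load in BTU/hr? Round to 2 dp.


Q = 0.68 * 2709 * 22.0 = 40526.64 BTU/hr

40526.64 BTU/hr


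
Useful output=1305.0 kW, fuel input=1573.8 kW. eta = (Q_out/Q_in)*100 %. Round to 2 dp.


eta = (1305.0/1573.8)*100 = 82.92 %

82.92 %


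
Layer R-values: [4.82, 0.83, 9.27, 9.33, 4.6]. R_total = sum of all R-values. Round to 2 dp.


R_total = 4.82 + 0.83 + 9.27 + 9.33 + 4.6 = 28.85

28.85


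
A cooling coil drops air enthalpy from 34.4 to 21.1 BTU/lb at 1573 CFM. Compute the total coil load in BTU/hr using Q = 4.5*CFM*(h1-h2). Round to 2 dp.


Q = 4.5 * 1573 * (34.4 - 21.1) = 94144.05 BTU/hr

94144.05 BTU/hr


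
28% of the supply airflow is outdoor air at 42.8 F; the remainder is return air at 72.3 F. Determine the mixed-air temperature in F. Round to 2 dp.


T_mix = 0.28*42.8 + 0.72*72.3 = 64.04 F

64.04 F


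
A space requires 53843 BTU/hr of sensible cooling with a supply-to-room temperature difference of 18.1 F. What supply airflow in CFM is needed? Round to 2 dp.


CFM = 53843 / (1.08 * 18.1) = 2754.40

2754.40 CFM


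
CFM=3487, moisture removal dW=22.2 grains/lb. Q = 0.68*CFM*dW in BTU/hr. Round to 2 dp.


Q = 0.68 * 3487 * 22.2 = 52639.75 BTU/hr

52639.75 BTU/hr


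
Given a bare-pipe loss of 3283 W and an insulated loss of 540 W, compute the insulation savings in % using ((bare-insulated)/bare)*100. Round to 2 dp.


Savings = ((3283-540)/3283)*100 = 83.55 %

83.55 %


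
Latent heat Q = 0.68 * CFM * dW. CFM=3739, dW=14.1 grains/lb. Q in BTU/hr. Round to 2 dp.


Q = 0.68 * 3739 * 14.1 = 35849.53 BTU/hr

35849.53 BTU/hr


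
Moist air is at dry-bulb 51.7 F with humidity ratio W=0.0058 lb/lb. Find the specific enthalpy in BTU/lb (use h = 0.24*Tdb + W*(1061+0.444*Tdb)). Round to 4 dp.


h = 0.24*51.7 + 0.0058*(1061+0.444*51.7) = 18.6949 BTU/lb

18.6949 BTU/lb


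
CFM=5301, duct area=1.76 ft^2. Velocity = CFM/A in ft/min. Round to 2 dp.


V = 5301 / 1.76 = 3011.93 ft/min

3011.93 ft/min


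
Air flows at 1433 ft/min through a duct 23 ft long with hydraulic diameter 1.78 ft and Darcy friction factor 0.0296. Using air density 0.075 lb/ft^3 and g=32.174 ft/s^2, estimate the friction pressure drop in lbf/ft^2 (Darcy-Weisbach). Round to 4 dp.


v_fps = 1433/60 = 23.8833 ft/s
dp = 0.0296*(23/1.78)*0.075*23.8833^2/(2*32.174) = 0.2543 lbf/ft^2

0.2543 lbf/ft^2


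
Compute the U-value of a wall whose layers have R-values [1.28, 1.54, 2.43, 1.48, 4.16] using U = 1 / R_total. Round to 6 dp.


R_total = 1.28 + 1.54 + 2.43 + 1.48 + 4.16 = 10.89
U = 1/10.89 = 0.091827

0.091827


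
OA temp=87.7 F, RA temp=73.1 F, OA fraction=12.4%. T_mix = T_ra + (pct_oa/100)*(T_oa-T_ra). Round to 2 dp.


T_mix = 73.1 + (12.4/100)*(87.7-73.1) = 74.91 F

74.91 F


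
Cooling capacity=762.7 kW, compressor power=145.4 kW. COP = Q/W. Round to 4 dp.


COP = 762.7 / 145.4 = 5.2455

5.2455


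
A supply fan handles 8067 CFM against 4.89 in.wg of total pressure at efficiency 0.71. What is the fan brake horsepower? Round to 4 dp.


BHP = 8067 * 4.89 / (6356 * 0.71) = 8.7414 hp

8.7414 hp


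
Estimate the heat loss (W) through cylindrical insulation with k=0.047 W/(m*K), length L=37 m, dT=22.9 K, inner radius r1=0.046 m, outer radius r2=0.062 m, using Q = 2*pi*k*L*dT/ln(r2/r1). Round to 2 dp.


Q = 2*pi*0.047*37*22.9/ln(0.062/0.046) = 838.26 W

838.26 W


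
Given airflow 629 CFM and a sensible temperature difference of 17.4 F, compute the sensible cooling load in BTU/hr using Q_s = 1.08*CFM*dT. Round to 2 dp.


Q = 1.08 * 629 * 17.4 = 11820.17 BTU/hr

11820.17 BTU/hr


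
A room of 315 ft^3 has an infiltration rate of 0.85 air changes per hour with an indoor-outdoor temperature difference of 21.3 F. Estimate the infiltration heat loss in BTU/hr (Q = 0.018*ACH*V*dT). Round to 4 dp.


Q = 0.018 * 0.85 * 315 * 21.3 = 102.6554 BTU/hr

102.6554 BTU/hr


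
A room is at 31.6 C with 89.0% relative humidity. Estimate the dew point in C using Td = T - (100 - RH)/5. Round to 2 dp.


Td = 31.6 - (100-89.0)/5 = 29.40 C

29.40 C


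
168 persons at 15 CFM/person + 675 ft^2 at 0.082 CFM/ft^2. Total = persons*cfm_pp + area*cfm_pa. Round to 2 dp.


Total = 168*15 + 675*0.082 = 2575.35 CFM

2575.35 CFM


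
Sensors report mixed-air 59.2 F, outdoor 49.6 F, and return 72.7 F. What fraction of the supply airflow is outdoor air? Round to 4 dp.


frac = (59.2 - 72.7) / (49.6 - 72.7) = 0.5844

0.5844


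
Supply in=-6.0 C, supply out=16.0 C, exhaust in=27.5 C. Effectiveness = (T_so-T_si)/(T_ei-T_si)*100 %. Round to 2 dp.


eff = (16.0-(-6.0))/(27.5-(-6.0))*100 = 65.67 %

65.67 %


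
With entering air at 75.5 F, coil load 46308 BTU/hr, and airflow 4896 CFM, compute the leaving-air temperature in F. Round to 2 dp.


dT = 46308/(1.08*4896) = 8.7577
T_leave = 75.5 - 8.7577 = 66.74 F

66.74 F


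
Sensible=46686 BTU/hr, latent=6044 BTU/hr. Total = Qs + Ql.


Qt = 46686 + 6044 = 52730 BTU/hr

52730 BTU/hr


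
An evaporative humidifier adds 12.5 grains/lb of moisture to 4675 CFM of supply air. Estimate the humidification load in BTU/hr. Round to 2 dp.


Q = 0.68 * 4675 * 12.5 = 39737.50 BTU/hr

39737.50 BTU/hr


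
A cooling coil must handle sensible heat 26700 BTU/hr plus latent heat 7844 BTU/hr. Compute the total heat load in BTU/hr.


Qt = 26700 + 7844 = 34544 BTU/hr

34544 BTU/hr


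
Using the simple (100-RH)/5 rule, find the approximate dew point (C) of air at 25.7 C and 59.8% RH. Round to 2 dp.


Td = 25.7 - (100-59.8)/5 = 17.66 C

17.66 C


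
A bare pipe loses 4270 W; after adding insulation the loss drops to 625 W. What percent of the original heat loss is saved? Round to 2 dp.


Savings = ((4270-625)/4270)*100 = 85.36 %

85.36 %


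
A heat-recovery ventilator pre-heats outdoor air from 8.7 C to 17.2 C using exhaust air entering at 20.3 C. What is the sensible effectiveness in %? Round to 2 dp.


eff = (17.2-8.7)/(20.3-8.7)*100 = 73.28 %

73.28 %


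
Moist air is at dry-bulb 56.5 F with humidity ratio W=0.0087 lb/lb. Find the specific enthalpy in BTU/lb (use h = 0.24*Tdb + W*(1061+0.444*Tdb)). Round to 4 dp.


h = 0.24*56.5 + 0.0087*(1061+0.444*56.5) = 23.0089 BTU/lb

23.0089 BTU/lb


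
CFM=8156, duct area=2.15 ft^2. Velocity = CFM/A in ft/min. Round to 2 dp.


V = 8156 / 2.15 = 3793.49 ft/min

3793.49 ft/min


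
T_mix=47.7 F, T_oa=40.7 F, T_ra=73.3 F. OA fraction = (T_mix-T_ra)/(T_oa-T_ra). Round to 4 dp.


frac = (47.7 - 73.3) / (40.7 - 73.3) = 0.7853

0.7853


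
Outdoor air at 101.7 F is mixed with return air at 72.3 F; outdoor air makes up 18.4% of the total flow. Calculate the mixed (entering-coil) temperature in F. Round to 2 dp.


T_mix = 72.3 + (18.4/100)*(101.7-72.3) = 77.71 F

77.71 F


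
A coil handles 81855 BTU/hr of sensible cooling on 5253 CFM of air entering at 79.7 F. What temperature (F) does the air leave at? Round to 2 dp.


dT = 81855/(1.08*5253) = 14.4283
T_leave = 79.7 - 14.4283 = 65.27 F

65.27 F


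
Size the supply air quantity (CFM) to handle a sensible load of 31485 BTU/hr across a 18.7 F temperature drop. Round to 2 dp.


CFM = 31485 / (1.08 * 18.7) = 1558.97

1558.97 CFM


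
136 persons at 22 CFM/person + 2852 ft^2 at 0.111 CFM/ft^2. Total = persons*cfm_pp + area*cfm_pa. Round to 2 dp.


Total = 136*22 + 2852*0.111 = 3308.57 CFM

3308.57 CFM


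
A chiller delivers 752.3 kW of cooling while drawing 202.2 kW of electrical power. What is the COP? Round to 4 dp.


COP = 752.3 / 202.2 = 3.7206

3.7206


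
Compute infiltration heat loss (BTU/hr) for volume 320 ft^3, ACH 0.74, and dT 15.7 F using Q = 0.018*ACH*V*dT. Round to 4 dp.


Q = 0.018 * 0.74 * 320 * 15.7 = 66.9197 BTU/hr

66.9197 BTU/hr


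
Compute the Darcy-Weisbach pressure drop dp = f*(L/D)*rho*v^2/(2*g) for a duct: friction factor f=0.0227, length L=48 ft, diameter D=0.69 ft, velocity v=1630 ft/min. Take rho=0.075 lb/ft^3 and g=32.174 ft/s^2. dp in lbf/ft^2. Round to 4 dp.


v_fps = 1630/60 = 27.1667 ft/s
dp = 0.0227*(48/0.69)*0.075*27.1667^2/(2*32.174) = 1.3584 lbf/ft^2

1.3584 lbf/ft^2


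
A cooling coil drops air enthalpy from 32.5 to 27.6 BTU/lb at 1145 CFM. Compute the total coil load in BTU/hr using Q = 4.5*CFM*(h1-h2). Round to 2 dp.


Q = 4.5 * 1145 * (32.5 - 27.6) = 25247.25 BTU/hr

25247.25 BTU/hr


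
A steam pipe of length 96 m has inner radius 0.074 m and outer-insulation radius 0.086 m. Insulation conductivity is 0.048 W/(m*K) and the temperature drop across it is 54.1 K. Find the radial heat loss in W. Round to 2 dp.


Q = 2*pi*0.048*96*54.1/ln(0.086/0.074) = 10422.74 W

10422.74 W


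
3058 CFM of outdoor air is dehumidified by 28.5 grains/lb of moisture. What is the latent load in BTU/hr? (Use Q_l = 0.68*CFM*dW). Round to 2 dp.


Q = 0.68 * 3058 * 28.5 = 59264.04 BTU/hr

59264.04 BTU/hr


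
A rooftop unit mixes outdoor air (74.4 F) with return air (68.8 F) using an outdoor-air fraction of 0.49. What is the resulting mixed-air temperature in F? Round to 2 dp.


T_mix = 0.49*74.4 + 0.51*68.8 = 71.54 F

71.54 F


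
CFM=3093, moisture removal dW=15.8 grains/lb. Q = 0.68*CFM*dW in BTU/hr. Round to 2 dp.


Q = 0.68 * 3093 * 15.8 = 33231.19 BTU/hr

33231.19 BTU/hr


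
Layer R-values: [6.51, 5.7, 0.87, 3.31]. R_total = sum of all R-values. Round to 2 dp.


R_total = 6.51 + 5.7 + 0.87 + 3.31 = 16.39

16.39


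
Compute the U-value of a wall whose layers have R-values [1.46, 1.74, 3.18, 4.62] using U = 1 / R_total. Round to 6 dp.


R_total = 1.46 + 1.74 + 3.18 + 4.62 = 11.00
U = 1/11.00 = 0.090909

0.090909


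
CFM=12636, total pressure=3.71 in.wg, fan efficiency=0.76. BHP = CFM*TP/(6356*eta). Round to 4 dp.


BHP = 12636 * 3.71 / (6356 * 0.76) = 9.7048 hp

9.7048 hp


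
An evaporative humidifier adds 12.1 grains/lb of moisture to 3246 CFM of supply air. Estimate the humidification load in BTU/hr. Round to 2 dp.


Q = 0.68 * 3246 * 12.1 = 26708.09 BTU/hr

26708.09 BTU/hr


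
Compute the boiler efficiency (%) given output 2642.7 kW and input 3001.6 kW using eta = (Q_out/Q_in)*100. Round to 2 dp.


eta = (2642.7/3001.6)*100 = 88.04 %

88.04 %


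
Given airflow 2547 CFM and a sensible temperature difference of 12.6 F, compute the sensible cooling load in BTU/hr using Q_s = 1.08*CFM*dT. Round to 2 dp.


Q = 1.08 * 2547 * 12.6 = 34659.58 BTU/hr

34659.58 BTU/hr


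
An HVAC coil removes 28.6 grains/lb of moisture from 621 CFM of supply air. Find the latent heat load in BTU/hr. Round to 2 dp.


Q = 0.68 * 621 * 28.6 = 12077.21 BTU/hr

12077.21 BTU/hr


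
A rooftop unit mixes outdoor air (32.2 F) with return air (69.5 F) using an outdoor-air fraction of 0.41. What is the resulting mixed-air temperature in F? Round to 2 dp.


T_mix = 0.41*32.2 + 0.59*69.5 = 54.21 F

54.21 F


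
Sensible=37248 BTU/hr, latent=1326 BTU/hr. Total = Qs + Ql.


Qt = 37248 + 1326 = 38574 BTU/hr

38574 BTU/hr


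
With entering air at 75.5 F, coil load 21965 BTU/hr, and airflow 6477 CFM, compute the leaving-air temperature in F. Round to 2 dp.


dT = 21965/(1.08*6477) = 3.1400
T_leave = 75.5 - 3.1400 = 72.36 F

72.36 F


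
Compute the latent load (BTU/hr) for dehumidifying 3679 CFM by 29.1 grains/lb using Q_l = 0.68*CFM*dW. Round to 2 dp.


Q = 0.68 * 3679 * 29.1 = 72800.05 BTU/hr

72800.05 BTU/hr


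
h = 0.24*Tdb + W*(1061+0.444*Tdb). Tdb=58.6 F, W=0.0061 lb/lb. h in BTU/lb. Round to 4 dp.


h = 0.24*58.6 + 0.0061*(1061+0.444*58.6) = 20.6948 BTU/lb

20.6948 BTU/lb


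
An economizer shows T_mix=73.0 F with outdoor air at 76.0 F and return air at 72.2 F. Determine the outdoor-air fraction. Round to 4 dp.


frac = (73.0 - 72.2) / (76.0 - 72.2) = 0.2105

0.2105


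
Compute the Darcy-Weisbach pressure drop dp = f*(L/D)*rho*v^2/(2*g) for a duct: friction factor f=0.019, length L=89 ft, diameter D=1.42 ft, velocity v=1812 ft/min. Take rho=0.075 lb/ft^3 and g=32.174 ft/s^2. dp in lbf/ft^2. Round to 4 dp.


v_fps = 1812/60 = 30.2 ft/s
dp = 0.019*(89/1.42)*0.075*30.2^2/(2*32.174) = 1.2659 lbf/ft^2

1.2659 lbf/ft^2


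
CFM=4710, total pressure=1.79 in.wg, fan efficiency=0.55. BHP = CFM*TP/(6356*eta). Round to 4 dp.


BHP = 4710 * 1.79 / (6356 * 0.55) = 2.4117 hp

2.4117 hp


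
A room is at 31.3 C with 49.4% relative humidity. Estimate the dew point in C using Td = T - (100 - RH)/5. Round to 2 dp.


Td = 31.3 - (100-49.4)/5 = 21.18 C

21.18 C


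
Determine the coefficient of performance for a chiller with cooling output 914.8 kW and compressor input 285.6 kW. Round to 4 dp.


COP = 914.8 / 285.6 = 3.2031

3.2031


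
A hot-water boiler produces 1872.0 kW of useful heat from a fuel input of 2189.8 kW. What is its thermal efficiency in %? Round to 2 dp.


eta = (1872.0/2189.8)*100 = 85.49 %

85.49 %


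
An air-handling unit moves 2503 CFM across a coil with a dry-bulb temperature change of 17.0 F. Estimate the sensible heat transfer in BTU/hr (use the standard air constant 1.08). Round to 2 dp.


Q = 1.08 * 2503 * 17.0 = 45955.08 BTU/hr

45955.08 BTU/hr


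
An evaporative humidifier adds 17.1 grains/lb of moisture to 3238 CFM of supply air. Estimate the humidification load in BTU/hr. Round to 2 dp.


Q = 0.68 * 3238 * 17.1 = 37651.46 BTU/hr

37651.46 BTU/hr


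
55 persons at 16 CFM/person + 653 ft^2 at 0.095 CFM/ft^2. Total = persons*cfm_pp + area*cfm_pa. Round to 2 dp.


Total = 55*16 + 653*0.095 = 942.04 CFM

942.04 CFM


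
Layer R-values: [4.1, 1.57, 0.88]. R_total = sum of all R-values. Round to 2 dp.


R_total = 4.1 + 1.57 + 0.88 = 6.55

6.55


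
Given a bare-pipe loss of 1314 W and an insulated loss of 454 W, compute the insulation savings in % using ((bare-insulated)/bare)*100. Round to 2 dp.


Savings = ((1314-454)/1314)*100 = 65.45 %

65.45 %


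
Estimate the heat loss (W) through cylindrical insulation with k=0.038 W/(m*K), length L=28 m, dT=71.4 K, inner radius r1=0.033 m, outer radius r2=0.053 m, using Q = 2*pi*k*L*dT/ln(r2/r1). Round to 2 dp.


Q = 2*pi*0.038*28*71.4/ln(0.053/0.033) = 1007.49 W

1007.49 W


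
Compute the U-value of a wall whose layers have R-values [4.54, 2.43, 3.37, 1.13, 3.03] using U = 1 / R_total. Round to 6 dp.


R_total = 4.54 + 2.43 + 3.37 + 1.13 + 3.03 = 14.50
U = 1/14.50 = 0.068966

0.068966


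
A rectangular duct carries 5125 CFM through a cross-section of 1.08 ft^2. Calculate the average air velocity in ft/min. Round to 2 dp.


V = 5125 / 1.08 = 4745.37 ft/min

4745.37 ft/min


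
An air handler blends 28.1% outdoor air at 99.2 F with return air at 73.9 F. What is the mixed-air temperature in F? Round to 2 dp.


T_mix = 73.9 + (28.1/100)*(99.2-73.9) = 81.01 F

81.01 F


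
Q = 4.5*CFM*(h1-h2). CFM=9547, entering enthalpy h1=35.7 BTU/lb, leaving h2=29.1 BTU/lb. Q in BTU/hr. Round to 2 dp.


Q = 4.5 * 9547 * (35.7 - 29.1) = 283545.90 BTU/hr

283545.90 BTU/hr


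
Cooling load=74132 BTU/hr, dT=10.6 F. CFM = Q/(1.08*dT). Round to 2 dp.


CFM = 74132 / (1.08 * 10.6) = 6475.54

6475.54 CFM


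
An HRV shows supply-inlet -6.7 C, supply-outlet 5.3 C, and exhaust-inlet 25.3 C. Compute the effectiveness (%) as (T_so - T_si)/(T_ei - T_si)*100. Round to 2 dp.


eff = (5.3-(-6.7))/(25.3-(-6.7))*100 = 37.50 %

37.50 %


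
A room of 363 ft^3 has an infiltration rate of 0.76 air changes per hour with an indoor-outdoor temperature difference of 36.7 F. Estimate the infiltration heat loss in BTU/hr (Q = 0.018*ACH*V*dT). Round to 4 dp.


Q = 0.018 * 0.76 * 363 * 36.7 = 182.2463 BTU/hr

182.2463 BTU/hr


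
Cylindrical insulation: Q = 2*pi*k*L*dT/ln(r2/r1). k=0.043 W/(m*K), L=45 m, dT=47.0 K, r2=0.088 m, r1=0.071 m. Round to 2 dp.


Q = 2*pi*0.043*45*47.0/ln(0.088/0.071) = 2662.04 W

2662.04 W


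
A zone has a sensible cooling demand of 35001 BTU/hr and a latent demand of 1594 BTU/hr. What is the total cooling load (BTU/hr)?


Qt = 35001 + 1594 = 36595 BTU/hr

36595 BTU/hr


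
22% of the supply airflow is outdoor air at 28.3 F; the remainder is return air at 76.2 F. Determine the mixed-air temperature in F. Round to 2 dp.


T_mix = 0.22*28.3 + 0.78*76.2 = 65.66 F

65.66 F


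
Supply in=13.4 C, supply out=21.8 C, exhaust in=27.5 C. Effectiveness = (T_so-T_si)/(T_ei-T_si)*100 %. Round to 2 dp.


eff = (21.8-13.4)/(27.5-13.4)*100 = 59.57 %

59.57 %


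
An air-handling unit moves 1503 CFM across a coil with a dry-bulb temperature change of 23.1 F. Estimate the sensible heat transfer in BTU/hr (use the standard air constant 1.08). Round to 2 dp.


Q = 1.08 * 1503 * 23.1 = 37496.84 BTU/hr

37496.84 BTU/hr


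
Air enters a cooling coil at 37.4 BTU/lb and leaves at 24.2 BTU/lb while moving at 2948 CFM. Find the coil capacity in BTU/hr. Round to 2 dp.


Q = 4.5 * 2948 * (37.4 - 24.2) = 175111.20 BTU/hr

175111.20 BTU/hr


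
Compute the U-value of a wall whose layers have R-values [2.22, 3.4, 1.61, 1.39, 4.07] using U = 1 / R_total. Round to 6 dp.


R_total = 2.22 + 3.4 + 1.61 + 1.39 + 4.07 = 12.69
U = 1/12.69 = 0.078802

0.078802


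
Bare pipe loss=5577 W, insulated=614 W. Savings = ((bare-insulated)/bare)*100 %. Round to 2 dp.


Savings = ((5577-614)/5577)*100 = 88.99 %

88.99 %


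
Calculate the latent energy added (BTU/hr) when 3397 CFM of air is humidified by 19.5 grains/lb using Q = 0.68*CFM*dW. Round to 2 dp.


Q = 0.68 * 3397 * 19.5 = 45044.22 BTU/hr

45044.22 BTU/hr


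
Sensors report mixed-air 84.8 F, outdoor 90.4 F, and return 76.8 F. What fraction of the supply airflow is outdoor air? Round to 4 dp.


frac = (84.8 - 76.8) / (90.4 - 76.8) = 0.5882

0.5882


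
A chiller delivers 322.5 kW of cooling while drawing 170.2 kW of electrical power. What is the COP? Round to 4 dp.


COP = 322.5 / 170.2 = 1.8948

1.8948


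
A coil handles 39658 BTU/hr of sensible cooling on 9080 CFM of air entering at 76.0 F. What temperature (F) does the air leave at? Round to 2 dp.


dT = 39658/(1.08*9080) = 4.0441
T_leave = 76.0 - 4.0441 = 71.96 F

71.96 F


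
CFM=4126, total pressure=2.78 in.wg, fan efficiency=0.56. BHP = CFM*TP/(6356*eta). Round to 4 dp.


BHP = 4126 * 2.78 / (6356 * 0.56) = 3.2226 hp

3.2226 hp


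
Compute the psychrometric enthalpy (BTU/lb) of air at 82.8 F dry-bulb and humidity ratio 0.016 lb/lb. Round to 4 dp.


h = 0.24*82.8 + 0.016*(1061+0.444*82.8) = 37.4362 BTU/lb

37.4362 BTU/lb


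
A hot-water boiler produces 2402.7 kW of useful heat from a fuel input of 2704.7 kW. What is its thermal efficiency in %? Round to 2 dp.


eta = (2402.7/2704.7)*100 = 88.83 %

88.83 %


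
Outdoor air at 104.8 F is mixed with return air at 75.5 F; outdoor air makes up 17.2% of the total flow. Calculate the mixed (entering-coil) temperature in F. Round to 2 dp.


T_mix = 75.5 + (17.2/100)*(104.8-75.5) = 80.54 F

80.54 F


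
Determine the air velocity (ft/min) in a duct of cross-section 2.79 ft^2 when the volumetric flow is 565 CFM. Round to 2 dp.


V = 565 / 2.79 = 202.51 ft/min

202.51 ft/min


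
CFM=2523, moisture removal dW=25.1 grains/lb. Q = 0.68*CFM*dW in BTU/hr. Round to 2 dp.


Q = 0.68 * 2523 * 25.1 = 43062.56 BTU/hr

43062.56 BTU/hr


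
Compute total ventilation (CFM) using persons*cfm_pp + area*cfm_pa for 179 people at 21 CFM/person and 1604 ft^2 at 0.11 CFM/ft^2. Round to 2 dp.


Total = 179*21 + 1604*0.11 = 3935.44 CFM

3935.44 CFM


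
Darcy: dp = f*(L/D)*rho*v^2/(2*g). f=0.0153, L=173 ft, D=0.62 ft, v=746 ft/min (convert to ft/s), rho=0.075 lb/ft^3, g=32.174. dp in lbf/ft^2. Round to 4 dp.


v_fps = 746/60 = 12.4333 ft/s
dp = 0.0153*(173/0.62)*0.075*12.4333^2/(2*32.174) = 0.7692 lbf/ft^2

0.7692 lbf/ft^2


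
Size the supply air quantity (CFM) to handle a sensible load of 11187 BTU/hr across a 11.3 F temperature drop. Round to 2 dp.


CFM = 11187 / (1.08 * 11.3) = 916.67

916.67 CFM


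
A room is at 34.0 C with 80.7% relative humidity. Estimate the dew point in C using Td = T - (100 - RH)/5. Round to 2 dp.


Td = 34.0 - (100-80.7)/5 = 30.14 C

30.14 C


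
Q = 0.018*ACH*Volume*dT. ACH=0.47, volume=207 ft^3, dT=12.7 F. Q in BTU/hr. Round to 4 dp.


Q = 0.018 * 0.47 * 207 * 12.7 = 22.2405 BTU/hr

22.2405 BTU/hr


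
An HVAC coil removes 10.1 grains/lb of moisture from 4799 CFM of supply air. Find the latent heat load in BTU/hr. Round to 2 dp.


Q = 0.68 * 4799 * 10.1 = 32959.53 BTU/hr

32959.53 BTU/hr


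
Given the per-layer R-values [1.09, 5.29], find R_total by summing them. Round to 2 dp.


R_total = 1.09 + 5.29 = 6.38

6.38


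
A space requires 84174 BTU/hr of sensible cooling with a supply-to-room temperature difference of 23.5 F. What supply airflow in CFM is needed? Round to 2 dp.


CFM = 84174 / (1.08 * 23.5) = 3316.55

3316.55 CFM


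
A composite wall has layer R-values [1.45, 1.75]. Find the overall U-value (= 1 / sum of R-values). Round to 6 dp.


R_total = 1.45 + 1.75 = 3.20
U = 1/3.20 = 0.312500

0.312500


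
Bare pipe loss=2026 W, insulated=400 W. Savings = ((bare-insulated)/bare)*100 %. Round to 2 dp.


Savings = ((2026-400)/2026)*100 = 80.26 %

80.26 %


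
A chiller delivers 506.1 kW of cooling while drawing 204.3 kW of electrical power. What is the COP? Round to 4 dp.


COP = 506.1 / 204.3 = 2.4772

2.4772


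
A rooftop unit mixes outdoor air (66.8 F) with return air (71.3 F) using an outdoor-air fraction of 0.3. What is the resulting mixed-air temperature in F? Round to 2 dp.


T_mix = 0.3*66.8 + 0.7*71.3 = 69.95 F

69.95 F


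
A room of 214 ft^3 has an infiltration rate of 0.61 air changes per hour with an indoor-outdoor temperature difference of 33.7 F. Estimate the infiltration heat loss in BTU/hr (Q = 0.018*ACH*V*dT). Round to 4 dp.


Q = 0.018 * 0.61 * 214 * 33.7 = 79.1856 BTU/hr

79.1856 BTU/hr


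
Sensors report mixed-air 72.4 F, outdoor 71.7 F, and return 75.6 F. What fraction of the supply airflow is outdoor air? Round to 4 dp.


frac = (72.4 - 75.6) / (71.7 - 75.6) = 0.8205

0.8205


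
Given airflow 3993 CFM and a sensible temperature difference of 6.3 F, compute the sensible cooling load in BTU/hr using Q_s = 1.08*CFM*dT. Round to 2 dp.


Q = 1.08 * 3993 * 6.3 = 27168.37 BTU/hr

27168.37 BTU/hr


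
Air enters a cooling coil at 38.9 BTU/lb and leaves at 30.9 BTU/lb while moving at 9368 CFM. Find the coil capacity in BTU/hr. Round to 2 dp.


Q = 4.5 * 9368 * (38.9 - 30.9) = 337248.00 BTU/hr

337248.00 BTU/hr


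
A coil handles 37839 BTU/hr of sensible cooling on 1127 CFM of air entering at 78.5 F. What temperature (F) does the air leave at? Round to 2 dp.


dT = 37839/(1.08*1127) = 31.0879
T_leave = 78.5 - 31.0879 = 47.41 F

47.41 F


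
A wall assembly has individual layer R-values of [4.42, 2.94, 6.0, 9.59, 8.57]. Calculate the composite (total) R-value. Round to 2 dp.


R_total = 4.42 + 2.94 + 6.0 + 9.59 + 8.57 = 31.52

31.52


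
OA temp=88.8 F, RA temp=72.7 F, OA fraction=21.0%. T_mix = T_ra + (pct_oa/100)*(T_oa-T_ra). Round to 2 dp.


T_mix = 72.7 + (21.0/100)*(88.8-72.7) = 76.08 F

76.08 F


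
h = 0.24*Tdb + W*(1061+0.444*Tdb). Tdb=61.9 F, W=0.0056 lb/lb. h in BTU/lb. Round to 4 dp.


h = 0.24*61.9 + 0.0056*(1061+0.444*61.9) = 20.9515 BTU/lb

20.9515 BTU/lb


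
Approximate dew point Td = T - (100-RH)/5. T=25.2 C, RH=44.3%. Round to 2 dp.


Td = 25.2 - (100-44.3)/5 = 14.06 C

14.06 C


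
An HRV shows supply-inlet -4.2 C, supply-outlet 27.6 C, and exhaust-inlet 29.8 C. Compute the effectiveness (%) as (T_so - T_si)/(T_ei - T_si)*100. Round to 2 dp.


eff = (27.6-(-4.2))/(29.8-(-4.2))*100 = 93.53 %

93.53 %


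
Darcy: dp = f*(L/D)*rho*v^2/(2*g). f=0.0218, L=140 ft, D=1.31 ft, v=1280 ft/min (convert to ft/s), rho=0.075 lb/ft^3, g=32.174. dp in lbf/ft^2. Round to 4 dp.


v_fps = 1280/60 = 21.3333 ft/s
dp = 0.0218*(140/1.31)*0.075*21.3333^2/(2*32.174) = 1.2358 lbf/ft^2

1.2358 lbf/ft^2


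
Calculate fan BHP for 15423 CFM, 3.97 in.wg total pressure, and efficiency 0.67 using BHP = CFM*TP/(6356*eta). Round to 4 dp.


BHP = 15423 * 3.97 / (6356 * 0.67) = 14.3781 hp

14.3781 hp


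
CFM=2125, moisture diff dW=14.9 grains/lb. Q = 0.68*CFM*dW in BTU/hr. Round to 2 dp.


Q = 0.68 * 2125 * 14.9 = 21530.50 BTU/hr

21530.50 BTU/hr


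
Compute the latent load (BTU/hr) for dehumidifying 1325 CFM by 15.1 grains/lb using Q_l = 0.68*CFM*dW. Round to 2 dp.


Q = 0.68 * 1325 * 15.1 = 13605.10 BTU/hr

13605.10 BTU/hr


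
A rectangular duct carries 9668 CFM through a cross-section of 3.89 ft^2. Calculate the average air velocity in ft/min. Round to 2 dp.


V = 9668 / 3.89 = 2485.35 ft/min

2485.35 ft/min


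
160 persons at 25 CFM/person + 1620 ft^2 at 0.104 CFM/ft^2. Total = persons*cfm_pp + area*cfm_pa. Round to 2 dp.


Total = 160*25 + 1620*0.104 = 4168.48 CFM

4168.48 CFM


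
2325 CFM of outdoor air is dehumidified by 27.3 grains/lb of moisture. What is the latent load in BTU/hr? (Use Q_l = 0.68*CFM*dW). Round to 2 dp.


Q = 0.68 * 2325 * 27.3 = 43161.30 BTU/hr

43161.30 BTU/hr


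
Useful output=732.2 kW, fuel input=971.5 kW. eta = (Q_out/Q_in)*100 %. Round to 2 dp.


eta = (732.2/971.5)*100 = 75.37 %

75.37 %


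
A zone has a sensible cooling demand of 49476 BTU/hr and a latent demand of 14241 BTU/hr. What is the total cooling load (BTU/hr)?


Qt = 49476 + 14241 = 63717 BTU/hr

63717 BTU/hr


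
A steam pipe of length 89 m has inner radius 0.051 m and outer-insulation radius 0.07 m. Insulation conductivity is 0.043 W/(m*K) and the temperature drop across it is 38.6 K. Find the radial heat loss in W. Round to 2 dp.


Q = 2*pi*0.043*89*38.6/ln(0.07/0.051) = 2931.02 W

2931.02 W


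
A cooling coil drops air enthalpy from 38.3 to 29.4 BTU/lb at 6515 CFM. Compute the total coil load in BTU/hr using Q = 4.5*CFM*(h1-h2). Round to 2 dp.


Q = 4.5 * 6515 * (38.3 - 29.4) = 260925.75 BTU/hr

260925.75 BTU/hr


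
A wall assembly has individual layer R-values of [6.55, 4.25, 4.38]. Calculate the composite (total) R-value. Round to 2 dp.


R_total = 6.55 + 4.25 + 4.38 = 15.18

15.18


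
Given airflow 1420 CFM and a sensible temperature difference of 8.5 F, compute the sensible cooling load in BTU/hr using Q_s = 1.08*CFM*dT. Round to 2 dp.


Q = 1.08 * 1420 * 8.5 = 13035.60 BTU/hr

13035.60 BTU/hr


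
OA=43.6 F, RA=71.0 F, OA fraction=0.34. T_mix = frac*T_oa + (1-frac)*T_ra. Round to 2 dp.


T_mix = 0.34*43.6 + 0.66*71.0 = 61.68 F

61.68 F


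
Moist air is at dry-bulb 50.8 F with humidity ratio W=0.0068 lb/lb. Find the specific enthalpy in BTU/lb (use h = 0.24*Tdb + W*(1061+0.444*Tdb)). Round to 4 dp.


h = 0.24*50.8 + 0.0068*(1061+0.444*50.8) = 19.5602 BTU/lb

19.5602 BTU/lb


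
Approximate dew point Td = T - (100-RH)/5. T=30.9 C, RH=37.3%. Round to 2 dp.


Td = 30.9 - (100-37.3)/5 = 18.36 C

18.36 C


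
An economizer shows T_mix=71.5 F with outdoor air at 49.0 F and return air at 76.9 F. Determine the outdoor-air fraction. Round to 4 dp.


frac = (71.5 - 76.9) / (49.0 - 76.9) = 0.1935

0.1935


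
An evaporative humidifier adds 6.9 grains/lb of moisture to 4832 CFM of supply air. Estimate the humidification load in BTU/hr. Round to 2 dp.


Q = 0.68 * 4832 * 6.9 = 22671.74 BTU/hr

22671.74 BTU/hr


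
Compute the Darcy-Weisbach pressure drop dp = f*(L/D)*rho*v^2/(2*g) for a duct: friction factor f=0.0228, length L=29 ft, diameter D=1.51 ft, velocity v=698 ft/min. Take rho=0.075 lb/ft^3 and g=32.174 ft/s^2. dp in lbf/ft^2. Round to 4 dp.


v_fps = 698/60 = 11.6333 ft/s
dp = 0.0228*(29/1.51)*0.075*11.6333^2/(2*32.174) = 0.0691 lbf/ft^2

0.0691 lbf/ft^2


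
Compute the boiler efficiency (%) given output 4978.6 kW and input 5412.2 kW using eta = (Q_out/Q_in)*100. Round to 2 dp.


eta = (4978.6/5412.2)*100 = 91.99 %

91.99 %


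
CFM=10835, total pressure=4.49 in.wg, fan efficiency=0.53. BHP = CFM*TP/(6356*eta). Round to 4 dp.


BHP = 10835 * 4.49 / (6356 * 0.53) = 14.4416 hp

14.4416 hp


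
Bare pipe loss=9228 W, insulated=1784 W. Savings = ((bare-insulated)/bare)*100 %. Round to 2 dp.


Savings = ((9228-1784)/9228)*100 = 80.67 %

80.67 %


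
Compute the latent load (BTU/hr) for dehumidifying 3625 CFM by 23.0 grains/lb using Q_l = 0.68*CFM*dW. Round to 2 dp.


Q = 0.68 * 3625 * 23.0 = 56695.00 BTU/hr

56695.00 BTU/hr


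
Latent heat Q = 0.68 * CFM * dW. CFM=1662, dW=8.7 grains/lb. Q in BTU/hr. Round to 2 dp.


Q = 0.68 * 1662 * 8.7 = 9832.39 BTU/hr

9832.39 BTU/hr


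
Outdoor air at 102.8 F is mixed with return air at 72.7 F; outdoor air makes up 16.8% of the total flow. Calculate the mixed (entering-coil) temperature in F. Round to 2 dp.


T_mix = 72.7 + (16.8/100)*(102.8-72.7) = 77.76 F

77.76 F


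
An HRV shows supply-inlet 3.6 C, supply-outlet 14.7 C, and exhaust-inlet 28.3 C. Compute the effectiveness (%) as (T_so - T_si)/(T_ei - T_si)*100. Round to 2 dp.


eff = (14.7-3.6)/(28.3-3.6)*100 = 44.94 %

44.94 %


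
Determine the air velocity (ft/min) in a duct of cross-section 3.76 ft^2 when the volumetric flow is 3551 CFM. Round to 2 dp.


V = 3551 / 3.76 = 944.41 ft/min

944.41 ft/min


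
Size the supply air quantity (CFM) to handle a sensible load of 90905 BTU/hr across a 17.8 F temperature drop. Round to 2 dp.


CFM = 90905 / (1.08 * 17.8) = 4728.72

4728.72 CFM


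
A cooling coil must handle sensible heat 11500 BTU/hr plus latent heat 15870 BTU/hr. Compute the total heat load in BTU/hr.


Qt = 11500 + 15870 = 27370 BTU/hr

27370 BTU/hr


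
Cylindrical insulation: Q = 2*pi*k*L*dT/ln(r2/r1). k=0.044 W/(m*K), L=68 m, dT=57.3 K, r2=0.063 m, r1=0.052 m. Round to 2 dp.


Q = 2*pi*0.044*68*57.3/ln(0.063/0.052) = 5613.60 W

5613.60 W


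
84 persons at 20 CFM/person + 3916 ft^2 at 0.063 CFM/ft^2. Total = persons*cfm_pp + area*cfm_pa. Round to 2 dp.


Total = 84*20 + 3916*0.063 = 1926.71 CFM

1926.71 CFM


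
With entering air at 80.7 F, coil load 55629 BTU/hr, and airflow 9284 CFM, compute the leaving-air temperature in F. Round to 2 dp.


dT = 55629/(1.08*9284) = 5.5481
T_leave = 80.7 - 5.5481 = 75.15 F

75.15 F


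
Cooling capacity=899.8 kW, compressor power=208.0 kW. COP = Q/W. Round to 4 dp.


COP = 899.8 / 208.0 = 4.3260

4.3260


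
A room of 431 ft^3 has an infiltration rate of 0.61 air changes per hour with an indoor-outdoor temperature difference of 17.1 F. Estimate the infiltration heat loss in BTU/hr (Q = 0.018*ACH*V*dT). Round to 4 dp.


Q = 0.018 * 0.61 * 431 * 17.1 = 80.9237 BTU/hr

80.9237 BTU/hr


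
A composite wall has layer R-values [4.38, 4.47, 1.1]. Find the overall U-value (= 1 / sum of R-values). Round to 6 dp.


R_total = 4.38 + 4.47 + 1.1 = 9.95
U = 1/9.95 = 0.100503

0.100503


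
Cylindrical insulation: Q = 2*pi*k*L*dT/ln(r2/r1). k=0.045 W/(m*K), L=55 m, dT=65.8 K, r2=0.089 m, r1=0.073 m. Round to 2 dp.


Q = 2*pi*0.045*55*65.8/ln(0.089/0.073) = 5163.31 W

5163.31 W


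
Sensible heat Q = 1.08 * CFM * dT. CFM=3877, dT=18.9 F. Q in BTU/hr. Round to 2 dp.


Q = 1.08 * 3877 * 18.9 = 79137.32 BTU/hr

79137.32 BTU/hr


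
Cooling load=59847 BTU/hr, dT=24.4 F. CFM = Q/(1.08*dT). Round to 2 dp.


CFM = 59847 / (1.08 * 24.4) = 2271.06

2271.06 CFM


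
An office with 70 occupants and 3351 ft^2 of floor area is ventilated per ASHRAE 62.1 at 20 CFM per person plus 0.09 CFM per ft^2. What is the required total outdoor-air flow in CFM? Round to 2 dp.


Total = 70*20 + 3351*0.09 = 1701.59 CFM

1701.59 CFM


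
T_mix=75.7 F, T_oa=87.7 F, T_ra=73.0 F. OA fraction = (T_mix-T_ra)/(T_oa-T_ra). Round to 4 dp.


frac = (75.7 - 73.0) / (87.7 - 73.0) = 0.1837

0.1837


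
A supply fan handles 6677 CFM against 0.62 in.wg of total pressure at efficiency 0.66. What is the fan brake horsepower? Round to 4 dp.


BHP = 6677 * 0.62 / (6356 * 0.66) = 0.9868 hp

0.9868 hp


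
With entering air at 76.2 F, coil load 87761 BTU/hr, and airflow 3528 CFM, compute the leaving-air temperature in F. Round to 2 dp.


dT = 87761/(1.08*3528) = 23.0329
T_leave = 76.2 - 23.0329 = 53.17 F

53.17 F


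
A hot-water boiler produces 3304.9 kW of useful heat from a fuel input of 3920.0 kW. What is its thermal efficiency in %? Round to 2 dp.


eta = (3304.9/3920.0)*100 = 84.31 %

84.31 %


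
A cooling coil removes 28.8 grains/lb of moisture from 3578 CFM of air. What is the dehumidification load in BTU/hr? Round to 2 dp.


Q = 0.68 * 3578 * 28.8 = 70071.55 BTU/hr

70071.55 BTU/hr


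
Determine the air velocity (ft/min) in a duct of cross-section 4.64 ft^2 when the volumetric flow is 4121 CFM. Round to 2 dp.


V = 4121 / 4.64 = 888.15 ft/min

888.15 ft/min


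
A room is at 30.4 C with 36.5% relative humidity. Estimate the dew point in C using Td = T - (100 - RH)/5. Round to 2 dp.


Td = 30.4 - (100-36.5)/5 = 17.70 C

17.70 C


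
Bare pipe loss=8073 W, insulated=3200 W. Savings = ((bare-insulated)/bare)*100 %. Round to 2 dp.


Savings = ((8073-3200)/8073)*100 = 60.36 %

60.36 %


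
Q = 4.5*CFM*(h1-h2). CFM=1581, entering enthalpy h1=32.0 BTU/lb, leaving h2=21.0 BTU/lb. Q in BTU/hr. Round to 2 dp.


Q = 4.5 * 1581 * (32.0 - 21.0) = 78259.50 BTU/hr

78259.50 BTU/hr


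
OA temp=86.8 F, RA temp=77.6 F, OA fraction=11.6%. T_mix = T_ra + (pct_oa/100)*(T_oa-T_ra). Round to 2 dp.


T_mix = 77.6 + (11.6/100)*(86.8-77.6) = 78.67 F

78.67 F


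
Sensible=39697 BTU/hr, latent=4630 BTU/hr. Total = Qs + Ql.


Qt = 39697 + 4630 = 44327 BTU/hr

44327 BTU/hr


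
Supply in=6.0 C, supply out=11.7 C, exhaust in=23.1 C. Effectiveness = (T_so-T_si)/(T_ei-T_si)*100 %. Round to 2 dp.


eff = (11.7-6.0)/(23.1-6.0)*100 = 33.33 %

33.33 %


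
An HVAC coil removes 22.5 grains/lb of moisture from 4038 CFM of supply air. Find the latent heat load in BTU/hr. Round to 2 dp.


Q = 0.68 * 4038 * 22.5 = 61781.40 BTU/hr

61781.40 BTU/hr


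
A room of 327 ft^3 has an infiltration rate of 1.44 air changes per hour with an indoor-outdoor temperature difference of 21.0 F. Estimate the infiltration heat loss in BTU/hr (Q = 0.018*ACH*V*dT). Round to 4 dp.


Q = 0.018 * 1.44 * 327 * 21.0 = 177.9926 BTU/hr

177.9926 BTU/hr


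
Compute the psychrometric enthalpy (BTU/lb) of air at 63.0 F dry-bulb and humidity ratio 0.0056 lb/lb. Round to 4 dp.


h = 0.24*63.0 + 0.0056*(1061+0.444*63.0) = 21.2182 BTU/lb

21.2182 BTU/lb


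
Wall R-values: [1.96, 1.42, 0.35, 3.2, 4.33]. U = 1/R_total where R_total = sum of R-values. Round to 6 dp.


R_total = 1.96 + 1.42 + 0.35 + 3.2 + 4.33 = 11.26
U = 1/11.26 = 0.088810

0.088810


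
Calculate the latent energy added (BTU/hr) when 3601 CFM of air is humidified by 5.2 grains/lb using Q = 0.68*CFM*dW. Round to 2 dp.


Q = 0.68 * 3601 * 5.2 = 12733.14 BTU/hr

12733.14 BTU/hr


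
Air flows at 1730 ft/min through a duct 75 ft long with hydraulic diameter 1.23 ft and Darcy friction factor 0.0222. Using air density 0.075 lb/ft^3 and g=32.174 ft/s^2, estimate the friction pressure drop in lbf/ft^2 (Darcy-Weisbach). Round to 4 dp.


v_fps = 1730/60 = 28.8333 ft/s
dp = 0.0222*(75/1.23)*0.075*28.8333^2/(2*32.174) = 1.3117 lbf/ft^2

1.3117 lbf/ft^2
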